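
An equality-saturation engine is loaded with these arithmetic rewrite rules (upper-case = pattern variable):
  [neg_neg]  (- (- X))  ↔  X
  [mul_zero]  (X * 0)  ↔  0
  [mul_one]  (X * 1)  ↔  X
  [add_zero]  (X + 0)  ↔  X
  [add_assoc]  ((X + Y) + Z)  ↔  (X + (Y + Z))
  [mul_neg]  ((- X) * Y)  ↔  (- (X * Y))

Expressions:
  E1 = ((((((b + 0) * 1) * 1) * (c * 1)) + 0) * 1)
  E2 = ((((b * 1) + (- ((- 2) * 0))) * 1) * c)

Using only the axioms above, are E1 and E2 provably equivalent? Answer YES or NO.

step 1: add_zero (→) rewrites (((((b + 0) * 1) * 1) * (c * 1)) + 0) into ((((b + 0) * 1) * 1) * (c * 1)), now (((((b + 0) * 1) * 1) * (c * 1)) * 1)
step 2: mul_one (→) rewrites (c * 1) into c, now (((((b + 0) * 1) * 1) * c) * 1)
step 3: mul_one (→) rewrites ((b + 0) * 1) into (b + 0), now ((((b + 0) * 1) * c) * 1)
step 4: add_zero (→) rewrites (b + 0) into b, now (((b * 1) * c) * 1)
step 5: mul_one (→) rewrites (((b * 1) * c) * 1) into ((b * 1) * c)
step 6: mul_one (→) rewrites (b * 1) into b, now (b * c)
step 7: add_zero (←) rewrites b into (b + 0), now ((b + 0) * c)
step 8: neg_neg (←) rewrites 0 into (- (- 0)), now ((b + (- (- 0))) * c)
step 9: mul_zero (←) rewrites 0 into (2 * 0), now ((b + (- (- (2 * 0)))) * c)
step 10: mul_one (←) rewrites b into (b * 1), now (((b * 1) + (- (- (2 * 0)))) * c)
step 11: mul_neg (←) rewrites (- (2 * 0)) into ((- 2) * 0), now (((b * 1) + (- ((- 2) * 0))) * c)
step 12: mul_one (←) rewrites ((b * 1) + (- ((- 2) * 0))) into (((b * 1) + (- ((- 2) * 0))) * 1), which is E2

YES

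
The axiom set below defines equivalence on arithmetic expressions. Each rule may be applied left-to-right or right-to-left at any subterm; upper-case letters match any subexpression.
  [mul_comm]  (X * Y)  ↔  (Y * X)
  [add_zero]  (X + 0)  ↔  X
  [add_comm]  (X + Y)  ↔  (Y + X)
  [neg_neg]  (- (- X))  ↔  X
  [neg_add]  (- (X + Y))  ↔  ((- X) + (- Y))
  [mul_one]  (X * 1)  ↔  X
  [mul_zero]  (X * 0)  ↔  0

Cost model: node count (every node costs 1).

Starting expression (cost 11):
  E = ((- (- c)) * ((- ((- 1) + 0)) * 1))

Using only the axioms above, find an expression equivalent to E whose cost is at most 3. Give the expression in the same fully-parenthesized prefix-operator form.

(c * 1)   [cost 3]

step 1: add_zero (→) rewrites ((- 1) + 0) into (- 1), now ((- (- c)) * ((- (- 1)) * 1))
step 2: neg_neg (→) rewrites (- (- 1)) into 1, now ((- (- c)) * (1 * 1))
step 3: neg_neg (→) rewrites (- (- c)) into c, now (c * (1 * 1))
step 4: mul_one (→) rewrites (1 * 1) into 1, reaching cost 3 (bound 3)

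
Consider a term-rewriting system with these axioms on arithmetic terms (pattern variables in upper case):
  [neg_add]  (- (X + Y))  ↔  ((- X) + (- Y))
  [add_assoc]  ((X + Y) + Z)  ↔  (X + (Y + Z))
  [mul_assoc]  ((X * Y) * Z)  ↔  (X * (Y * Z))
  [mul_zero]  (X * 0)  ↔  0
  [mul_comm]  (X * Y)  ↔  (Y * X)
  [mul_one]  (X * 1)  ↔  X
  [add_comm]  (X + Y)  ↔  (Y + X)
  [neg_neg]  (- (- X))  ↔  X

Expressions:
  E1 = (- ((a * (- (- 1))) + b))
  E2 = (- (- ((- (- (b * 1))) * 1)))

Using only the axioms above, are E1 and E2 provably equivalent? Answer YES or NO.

NO

Every axiom is a valid identity, so a rewrite proof would force E1 and E2 to agree under every assignment.
At a=0, b=1: E1 = -1 but E2 = 1; they differ, so no derivation exists.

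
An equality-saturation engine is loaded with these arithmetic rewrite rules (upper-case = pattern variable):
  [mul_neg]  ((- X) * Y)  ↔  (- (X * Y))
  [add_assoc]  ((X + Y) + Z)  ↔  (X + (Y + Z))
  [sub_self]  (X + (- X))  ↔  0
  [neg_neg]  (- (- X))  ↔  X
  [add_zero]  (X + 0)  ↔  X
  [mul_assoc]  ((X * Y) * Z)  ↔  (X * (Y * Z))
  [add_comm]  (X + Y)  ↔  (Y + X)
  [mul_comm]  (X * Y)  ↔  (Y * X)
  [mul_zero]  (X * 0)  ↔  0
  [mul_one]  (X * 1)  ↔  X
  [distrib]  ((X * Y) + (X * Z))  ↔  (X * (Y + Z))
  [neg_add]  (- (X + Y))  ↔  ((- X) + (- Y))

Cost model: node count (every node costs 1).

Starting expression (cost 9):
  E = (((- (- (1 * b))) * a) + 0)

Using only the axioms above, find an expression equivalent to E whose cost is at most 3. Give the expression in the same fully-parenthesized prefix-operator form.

(a * b)   [cost 3]

(1) (((- (- (1 * b))) * a) + 0)  =[add_zero →]=  ((- (- (1 * b))) * a)
(2) (1 * b)  =[mul_comm →]=  (b * 1)    ⊢ ((- (- (b * 1))) * a)
(3) (b * 1)  =[mul_one →]=  b    ⊢ ((- (- b)) * a)
(4) ((- (- b)) * a)  =[mul_comm →]=  (a * (- (- b)))
(5) (- (- b))  =[neg_neg →]=  b    ⊢ cost 3, within 3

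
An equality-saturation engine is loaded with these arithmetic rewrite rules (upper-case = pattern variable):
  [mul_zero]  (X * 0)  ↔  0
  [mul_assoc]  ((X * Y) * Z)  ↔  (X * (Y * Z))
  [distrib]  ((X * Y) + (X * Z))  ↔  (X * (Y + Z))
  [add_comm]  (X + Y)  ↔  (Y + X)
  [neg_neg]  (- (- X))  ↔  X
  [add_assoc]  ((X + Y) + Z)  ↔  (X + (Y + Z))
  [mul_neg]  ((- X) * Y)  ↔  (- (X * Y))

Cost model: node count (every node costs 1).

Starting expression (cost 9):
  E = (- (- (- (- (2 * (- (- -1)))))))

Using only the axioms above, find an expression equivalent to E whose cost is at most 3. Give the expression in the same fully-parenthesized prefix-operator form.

step 1: neg_neg (→) rewrites (- (- (- (2 * (- (- -1)))))) into (- (2 * (- (- -1)))), now (- (- (2 * (- (- -1)))))
step 2: neg_neg (→) rewrites (- (- -1)) into -1, now (- (- (2 * -1)))
step 3: neg_neg (→) rewrites (- (- (2 * -1))) into (2 * -1), reaching cost 3 (bound 3)

(2 * -1)   [cost 3]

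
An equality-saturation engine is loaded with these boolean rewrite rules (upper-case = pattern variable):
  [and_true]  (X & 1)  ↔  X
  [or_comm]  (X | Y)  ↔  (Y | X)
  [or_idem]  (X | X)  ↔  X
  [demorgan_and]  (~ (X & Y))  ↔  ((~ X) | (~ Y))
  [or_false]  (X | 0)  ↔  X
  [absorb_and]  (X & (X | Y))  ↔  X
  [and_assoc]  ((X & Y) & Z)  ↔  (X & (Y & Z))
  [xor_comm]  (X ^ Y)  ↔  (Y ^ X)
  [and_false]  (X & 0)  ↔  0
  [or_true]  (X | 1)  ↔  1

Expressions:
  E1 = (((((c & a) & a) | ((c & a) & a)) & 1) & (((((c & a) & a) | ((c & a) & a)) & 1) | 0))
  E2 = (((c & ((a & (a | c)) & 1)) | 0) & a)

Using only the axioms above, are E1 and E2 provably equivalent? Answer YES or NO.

1. [absorb_and →] (((((c & a) & a) | ((c & a) & a)) & 1) & (((((c & a) & a) | ((c & a) & a)) & 1) | 0))  →  ((((c & a) & a) | ((c & a) & a)) & 1)
2. [or_idem →] (((c & a) & a) | ((c & a) & a))  →  ((c & a) & a);  E1 = (((c & a) & a) & 1)
3. [and_true →] (((c & a) & a) & 1)  →  ((c & a) & a)
4. [absorb_and ←] a  →  (a & (a | c));  E1 = ((c & (a & (a | c))) & a)
5. [and_true ←] (a & (a | c))  →  ((a & (a | c)) & 1);  E1 = ((c & ((a & (a | c)) & 1)) & a)
6. [or_false ←] (c & ((a & (a | c)) & 1))  →  ((c & ((a & (a | c)) & 1)) | 0);  this is E2

YES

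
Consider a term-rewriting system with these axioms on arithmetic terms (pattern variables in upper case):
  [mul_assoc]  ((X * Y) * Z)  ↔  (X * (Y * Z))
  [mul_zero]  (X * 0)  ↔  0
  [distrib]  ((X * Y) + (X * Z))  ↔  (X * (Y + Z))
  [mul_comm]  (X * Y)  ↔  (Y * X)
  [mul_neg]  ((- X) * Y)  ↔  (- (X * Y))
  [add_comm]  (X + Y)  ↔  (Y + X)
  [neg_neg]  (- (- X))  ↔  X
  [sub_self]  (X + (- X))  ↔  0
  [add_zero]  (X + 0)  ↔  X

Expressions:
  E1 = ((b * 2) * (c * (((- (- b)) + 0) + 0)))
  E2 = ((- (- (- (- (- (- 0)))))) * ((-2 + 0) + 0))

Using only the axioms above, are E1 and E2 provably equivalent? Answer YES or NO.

Every axiom is a valid identity, so a rewrite proof would force E1 and E2 to agree under every assignment.
At b=1, c=1: E1 = 2 but E2 = 0; they differ, so no derivation exists.

NO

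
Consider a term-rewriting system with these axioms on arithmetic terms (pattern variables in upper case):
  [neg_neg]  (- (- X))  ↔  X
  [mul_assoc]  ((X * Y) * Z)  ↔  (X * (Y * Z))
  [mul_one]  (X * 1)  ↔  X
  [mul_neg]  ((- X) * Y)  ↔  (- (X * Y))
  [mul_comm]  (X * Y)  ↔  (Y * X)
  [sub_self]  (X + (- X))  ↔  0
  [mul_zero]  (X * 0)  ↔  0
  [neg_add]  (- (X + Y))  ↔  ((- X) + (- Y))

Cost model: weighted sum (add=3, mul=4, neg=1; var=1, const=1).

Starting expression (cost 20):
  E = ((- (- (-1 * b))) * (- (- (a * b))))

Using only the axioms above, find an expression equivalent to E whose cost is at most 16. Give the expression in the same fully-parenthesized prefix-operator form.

(1) (- (- (-1 * b)))  =[neg_neg →]=  (-1 * b)    ⊢ ((-1 * b) * (- (- (a * b))))
(2) (- (- (a * b)))  =[neg_neg →]=  (a * b)    ⊢ cost 16, within 16

((-1 * b) * (a * b))   [cost 16]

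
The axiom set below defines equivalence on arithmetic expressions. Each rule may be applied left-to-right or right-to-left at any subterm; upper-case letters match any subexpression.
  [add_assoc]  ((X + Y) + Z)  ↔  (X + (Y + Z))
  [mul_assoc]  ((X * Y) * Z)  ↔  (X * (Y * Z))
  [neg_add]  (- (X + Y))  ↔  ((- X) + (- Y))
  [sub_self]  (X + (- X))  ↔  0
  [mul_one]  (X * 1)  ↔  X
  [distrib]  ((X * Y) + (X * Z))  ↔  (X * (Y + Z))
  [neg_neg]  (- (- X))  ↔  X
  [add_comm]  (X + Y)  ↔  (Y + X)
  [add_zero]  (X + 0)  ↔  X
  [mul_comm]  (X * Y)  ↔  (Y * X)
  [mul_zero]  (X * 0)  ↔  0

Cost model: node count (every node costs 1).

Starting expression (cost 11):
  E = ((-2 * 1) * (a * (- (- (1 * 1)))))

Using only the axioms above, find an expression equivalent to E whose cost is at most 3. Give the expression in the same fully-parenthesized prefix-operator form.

step 1: mul_one (→) rewrites (1 * 1) into 1, now ((-2 * 1) * (a * (- (- 1))))
step 2: mul_comm (→) rewrites (a * (- (- 1))) into ((- (- 1)) * a), now ((-2 * 1) * ((- (- 1)) * a))
step 3: neg_neg (→) rewrites (- (- 1)) into 1, now ((-2 * 1) * (1 * a))
step 4: mul_comm (→) rewrites (1 * a) into (a * 1), now ((-2 * 1) * (a * 1))
step 5: mul_one (→) rewrites (a * 1) into a, now ((-2 * 1) * a)
step 6: mul_one (→) rewrites (-2 * 1) into -2, reaching cost 3 (bound 3)

(-2 * a)   [cost 3]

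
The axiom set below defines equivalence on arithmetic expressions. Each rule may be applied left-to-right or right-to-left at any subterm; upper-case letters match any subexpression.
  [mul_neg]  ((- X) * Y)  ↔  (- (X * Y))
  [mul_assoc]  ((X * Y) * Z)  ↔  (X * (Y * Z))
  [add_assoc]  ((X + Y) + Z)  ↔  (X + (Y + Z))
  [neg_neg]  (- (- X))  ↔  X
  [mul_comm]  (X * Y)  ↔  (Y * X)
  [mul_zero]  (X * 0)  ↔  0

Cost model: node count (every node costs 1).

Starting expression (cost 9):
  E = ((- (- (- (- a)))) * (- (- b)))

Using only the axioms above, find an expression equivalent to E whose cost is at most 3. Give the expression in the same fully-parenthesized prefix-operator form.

1. [neg_neg →] (- (- b))  →  b;  E = ((- (- (- (- a)))) * b)
2. [neg_neg →] (- (- a))  →  a;  E = ((- (- a)) * b)
3. [neg_neg →] (- (- a))  →  a;  cost 3 ≤ 3, done

(a * b)   [cost 3]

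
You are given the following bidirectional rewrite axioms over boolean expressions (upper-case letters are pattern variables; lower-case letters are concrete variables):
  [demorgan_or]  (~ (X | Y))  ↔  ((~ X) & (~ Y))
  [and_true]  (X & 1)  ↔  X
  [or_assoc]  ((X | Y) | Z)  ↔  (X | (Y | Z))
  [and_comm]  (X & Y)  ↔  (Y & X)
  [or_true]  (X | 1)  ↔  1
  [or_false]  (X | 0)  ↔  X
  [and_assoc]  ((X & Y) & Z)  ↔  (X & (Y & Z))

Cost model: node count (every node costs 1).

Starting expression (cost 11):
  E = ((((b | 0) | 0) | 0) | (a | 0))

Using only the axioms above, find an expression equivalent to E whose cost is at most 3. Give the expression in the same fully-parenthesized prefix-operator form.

(1) (((b | 0) | 0) | 0)  =[or_false →]=  ((b | 0) | 0)    ⊢ (((b | 0) | 0) | (a | 0))
(2) (a | 0)  =[or_false →]=  a    ⊢ (((b | 0) | 0) | a)
(3) (b | 0)  =[or_false →]=  b    ⊢ ((b | 0) | a)
(4) (b | 0)  =[or_false →]=  b    ⊢ cost 3, within 3

(b | a)   [cost 3]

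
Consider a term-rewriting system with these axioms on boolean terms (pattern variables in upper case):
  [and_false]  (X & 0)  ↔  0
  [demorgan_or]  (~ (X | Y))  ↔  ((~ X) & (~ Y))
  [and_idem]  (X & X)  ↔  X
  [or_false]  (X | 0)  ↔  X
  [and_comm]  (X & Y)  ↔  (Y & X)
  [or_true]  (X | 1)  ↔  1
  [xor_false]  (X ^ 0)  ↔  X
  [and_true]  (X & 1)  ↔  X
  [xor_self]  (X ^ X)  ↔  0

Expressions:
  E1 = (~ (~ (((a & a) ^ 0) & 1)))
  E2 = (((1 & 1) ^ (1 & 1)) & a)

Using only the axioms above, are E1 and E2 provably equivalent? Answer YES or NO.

NO

All listed rules preserve value, hence provable equivalence implies equal values everywhere; look for a separating assignment.
a=1 gives E1 ↦ 1, E2 ↦ 0; values differ ⇒ not provably equivalent.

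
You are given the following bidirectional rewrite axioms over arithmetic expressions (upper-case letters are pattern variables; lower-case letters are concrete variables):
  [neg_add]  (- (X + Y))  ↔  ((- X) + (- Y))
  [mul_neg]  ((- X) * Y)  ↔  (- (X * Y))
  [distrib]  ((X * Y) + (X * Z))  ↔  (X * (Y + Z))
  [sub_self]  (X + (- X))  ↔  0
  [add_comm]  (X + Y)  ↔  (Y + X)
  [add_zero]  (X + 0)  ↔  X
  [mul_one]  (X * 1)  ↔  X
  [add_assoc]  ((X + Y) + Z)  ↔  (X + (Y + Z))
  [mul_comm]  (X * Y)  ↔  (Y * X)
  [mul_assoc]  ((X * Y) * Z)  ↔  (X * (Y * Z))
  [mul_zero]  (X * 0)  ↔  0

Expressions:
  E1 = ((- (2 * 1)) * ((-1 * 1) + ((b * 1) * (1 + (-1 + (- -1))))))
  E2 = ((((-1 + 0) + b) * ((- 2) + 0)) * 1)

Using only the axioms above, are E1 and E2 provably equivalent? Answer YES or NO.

YES

step 1: sub_self (→) rewrites (-1 + (- -1)) into 0, now ((- (2 * 1)) * ((-1 * 1) + ((b * 1) * (1 + 0))))
step 2: mul_one (→) rewrites (2 * 1) into 2, now ((- 2) * ((-1 * 1) + ((b * 1) * (1 + 0))))
step 3: mul_comm (→) rewrites ((- 2) * ((-1 * 1) + ((b * 1) * (1 + 0)))) into (((-1 * 1) + ((b * 1) * (1 + 0))) * (- 2))
step 4: mul_one (→) rewrites (-1 * 1) into -1, now ((-1 + ((b * 1) * (1 + 0))) * (- 2))
step 5: add_zero (→) rewrites (1 + 0) into 1, now ((-1 + ((b * 1) * 1)) * (- 2))
step 6: add_comm (→) rewrites (-1 + ((b * 1) * 1)) into (((b * 1) * 1) + -1), now ((((b * 1) * 1) + -1) * (- 2))
step 7: mul_one (→) rewrites (b * 1) into b, now (((b * 1) + -1) * (- 2))
step 8: mul_one (→) rewrites (b * 1) into b, now ((b + -1) * (- 2))
step 9: add_comm (→) rewrites (b + -1) into (-1 + b), now ((-1 + b) * (- 2))
step 10: add_zero (←) rewrites (- 2) into ((- 2) + 0), now ((-1 + b) * ((- 2) + 0))
step 11: add_zero (←) rewrites -1 into (-1 + 0), now (((-1 + 0) + b) * ((- 2) + 0))
step 12: mul_one (←) rewrites (((-1 + 0) + b) * ((- 2) + 0)) into ((((-1 + 0) + b) * ((- 2) + 0)) * 1), which is E2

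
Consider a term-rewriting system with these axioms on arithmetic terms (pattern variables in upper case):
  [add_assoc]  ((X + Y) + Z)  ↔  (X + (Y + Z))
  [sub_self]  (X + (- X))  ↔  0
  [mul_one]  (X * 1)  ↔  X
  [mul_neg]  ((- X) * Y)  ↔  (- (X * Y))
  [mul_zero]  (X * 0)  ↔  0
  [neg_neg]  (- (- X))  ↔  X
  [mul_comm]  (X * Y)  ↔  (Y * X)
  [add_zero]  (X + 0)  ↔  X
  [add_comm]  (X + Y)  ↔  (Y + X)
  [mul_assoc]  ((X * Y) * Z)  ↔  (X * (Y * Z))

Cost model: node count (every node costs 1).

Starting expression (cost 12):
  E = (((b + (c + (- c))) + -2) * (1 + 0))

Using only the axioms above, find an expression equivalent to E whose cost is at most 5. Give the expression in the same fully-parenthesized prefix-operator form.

((b + -2) * 1)   [cost 5]

step 1: add_zero (→) rewrites (1 + 0) into 1, now (((b + (c + (- c))) + -2) * 1)
step 2: sub_self (→) rewrites (c + (- c)) into 0, now (((b + 0) + -2) * 1)
step 3: add_zero (→) rewrites (b + 0) into b, reaching cost 5 (bound 5)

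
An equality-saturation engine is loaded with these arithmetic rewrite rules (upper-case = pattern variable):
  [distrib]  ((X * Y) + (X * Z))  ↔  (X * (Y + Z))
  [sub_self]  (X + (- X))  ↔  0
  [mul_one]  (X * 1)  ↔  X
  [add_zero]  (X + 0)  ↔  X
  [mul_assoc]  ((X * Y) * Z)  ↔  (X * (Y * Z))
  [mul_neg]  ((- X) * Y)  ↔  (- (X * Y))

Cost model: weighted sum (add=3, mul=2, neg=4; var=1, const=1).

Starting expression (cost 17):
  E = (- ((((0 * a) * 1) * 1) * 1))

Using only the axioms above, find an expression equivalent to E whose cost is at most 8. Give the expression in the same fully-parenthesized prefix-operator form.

(- (0 * a))   [cost 8]

step 1: mul_one (→) rewrites ((((0 * a) * 1) * 1) * 1) into (((0 * a) * 1) * 1), now (- (((0 * a) * 1) * 1))
step 2: mul_one (→) rewrites (((0 * a) * 1) * 1) into ((0 * a) * 1), now (- ((0 * a) * 1))
step 3: mul_one (→) rewrites ((0 * a) * 1) into (0 * a), reaching cost 8 (bound 8)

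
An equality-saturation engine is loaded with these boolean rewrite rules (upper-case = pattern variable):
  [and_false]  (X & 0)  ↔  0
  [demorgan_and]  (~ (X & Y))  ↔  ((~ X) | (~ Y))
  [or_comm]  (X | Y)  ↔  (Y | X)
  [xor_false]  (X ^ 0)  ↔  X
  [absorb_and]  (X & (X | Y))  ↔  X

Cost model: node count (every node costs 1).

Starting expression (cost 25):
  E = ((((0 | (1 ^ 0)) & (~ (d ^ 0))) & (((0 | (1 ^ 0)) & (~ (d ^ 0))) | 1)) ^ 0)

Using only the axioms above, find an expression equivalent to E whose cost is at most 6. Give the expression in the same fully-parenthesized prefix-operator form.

((0 | 1) & (~ d))   [cost 6]

1. [absorb_and →] (((0 | (1 ^ 0)) & (~ (d ^ 0))) & (((0 | (1 ^ 0)) & (~ (d ^ 0))) | 1))  →  ((0 | (1 ^ 0)) & (~ (d ^ 0)));  E = (((0 | (1 ^ 0)) & (~ (d ^ 0))) ^ 0)
2. [xor_false →] (1 ^ 0)  →  1;  E = (((0 | 1) & (~ (d ^ 0))) ^ 0)
3. [xor_false →] (((0 | 1) & (~ (d ^ 0))) ^ 0)  →  ((0 | 1) & (~ (d ^ 0)))
4. [xor_false →] (d ^ 0)  →  d;  cost 6 ≤ 6, done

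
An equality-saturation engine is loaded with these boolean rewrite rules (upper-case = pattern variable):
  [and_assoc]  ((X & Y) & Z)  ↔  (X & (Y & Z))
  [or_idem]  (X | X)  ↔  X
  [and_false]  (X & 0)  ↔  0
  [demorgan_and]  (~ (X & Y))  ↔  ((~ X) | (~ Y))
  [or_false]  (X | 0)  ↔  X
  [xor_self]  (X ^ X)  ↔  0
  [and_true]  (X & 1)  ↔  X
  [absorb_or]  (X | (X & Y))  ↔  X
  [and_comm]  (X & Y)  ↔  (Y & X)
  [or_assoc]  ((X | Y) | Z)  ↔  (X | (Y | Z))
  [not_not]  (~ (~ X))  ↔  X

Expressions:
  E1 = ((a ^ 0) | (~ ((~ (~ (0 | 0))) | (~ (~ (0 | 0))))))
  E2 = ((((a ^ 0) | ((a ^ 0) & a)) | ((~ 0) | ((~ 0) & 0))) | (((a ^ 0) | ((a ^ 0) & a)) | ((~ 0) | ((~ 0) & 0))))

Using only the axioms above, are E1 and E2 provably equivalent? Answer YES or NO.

YES

step 1: or_idem (→) rewrites ((~ (~ (0 | 0))) | (~ (~ (0 | 0)))) into (~ (~ (0 | 0))), now ((a ^ 0) | (~ (~ (~ (0 | 0)))))
step 2: or_idem (→) rewrites (0 | 0) into 0, now ((a ^ 0) | (~ (~ (~ 0))))
step 3: not_not (→) rewrites (~ (~ 0)) into 0, now ((a ^ 0) | (~ 0))
step 4: absorb_or (←) rewrites (~ 0) into ((~ 0) | ((~ 0) & 0)), now ((a ^ 0) | ((~ 0) | ((~ 0) & 0)))
step 5: absorb_or (←) rewrites (a ^ 0) into ((a ^ 0) | ((a ^ 0) & a)), now (((a ^ 0) | ((a ^ 0) & a)) | ((~ 0) | ((~ 0) & 0)))
step 6: or_idem (←) rewrites (((a ^ 0) | ((a ^ 0) & a)) | ((~ 0) | ((~ 0) & 0))) into ((((a ^ 0) | ((a ^ 0) & a)) | ((~ 0) | ((~ 0) & 0))) | (((a ^ 0) | ((a ^ 0) & a)) | ((~ 0) | ((~ 0) & 0)))), which is E2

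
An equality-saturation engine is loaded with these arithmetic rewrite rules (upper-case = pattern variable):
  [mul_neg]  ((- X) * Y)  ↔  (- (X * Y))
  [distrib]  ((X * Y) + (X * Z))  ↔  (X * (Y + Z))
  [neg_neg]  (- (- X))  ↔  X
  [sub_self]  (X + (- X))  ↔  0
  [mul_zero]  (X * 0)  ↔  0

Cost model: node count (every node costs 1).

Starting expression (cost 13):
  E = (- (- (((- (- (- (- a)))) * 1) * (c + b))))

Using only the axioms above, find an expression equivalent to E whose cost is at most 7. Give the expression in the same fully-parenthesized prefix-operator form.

((a * 1) * (c + b))   [cost 7]

1. [neg_neg →] (- (- (- (- a))))  →  (- (- a));  E = (- (- (((- (- a)) * 1) * (c + b))))
2. [neg_neg →] (- (- (((- (- a)) * 1) * (c + b))))  →  (((- (- a)) * 1) * (c + b))
3. [neg_neg →] (- (- a))  →  a;  cost 7 ≤ 7, done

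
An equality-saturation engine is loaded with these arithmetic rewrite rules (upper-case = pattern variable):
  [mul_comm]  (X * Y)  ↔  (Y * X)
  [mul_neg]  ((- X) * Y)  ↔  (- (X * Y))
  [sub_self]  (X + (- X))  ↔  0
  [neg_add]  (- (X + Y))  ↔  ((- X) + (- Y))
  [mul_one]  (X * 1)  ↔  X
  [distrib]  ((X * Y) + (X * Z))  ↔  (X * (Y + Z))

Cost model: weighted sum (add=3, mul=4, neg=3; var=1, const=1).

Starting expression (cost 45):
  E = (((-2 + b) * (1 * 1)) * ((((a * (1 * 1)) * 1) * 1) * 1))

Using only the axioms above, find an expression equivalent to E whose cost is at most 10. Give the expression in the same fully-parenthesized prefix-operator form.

step 1: mul_one (→) rewrites (1 * 1) into 1, now (((-2 + b) * (1 * 1)) * ((((a * 1) * 1) * 1) * 1))
step 2: mul_one (→) rewrites (a * 1) into a, now (((-2 + b) * (1 * 1)) * (((a * 1) * 1) * 1))
step 3: mul_one (→) rewrites (((a * 1) * 1) * 1) into ((a * 1) * 1), now (((-2 + b) * (1 * 1)) * ((a * 1) * 1))
step 4: mul_one (→) rewrites (a * 1) into a, now (((-2 + b) * (1 * 1)) * (a * 1))
step 5: mul_one (→) rewrites (1 * 1) into 1, now (((-2 + b) * 1) * (a * 1))
step 6: mul_one (→) rewrites (a * 1) into a, now (((-2 + b) * 1) * a)
step 7: mul_one (→) rewrites ((-2 + b) * 1) into (-2 + b), reaching cost 10 (bound 10)

((-2 + b) * a)   [cost 10]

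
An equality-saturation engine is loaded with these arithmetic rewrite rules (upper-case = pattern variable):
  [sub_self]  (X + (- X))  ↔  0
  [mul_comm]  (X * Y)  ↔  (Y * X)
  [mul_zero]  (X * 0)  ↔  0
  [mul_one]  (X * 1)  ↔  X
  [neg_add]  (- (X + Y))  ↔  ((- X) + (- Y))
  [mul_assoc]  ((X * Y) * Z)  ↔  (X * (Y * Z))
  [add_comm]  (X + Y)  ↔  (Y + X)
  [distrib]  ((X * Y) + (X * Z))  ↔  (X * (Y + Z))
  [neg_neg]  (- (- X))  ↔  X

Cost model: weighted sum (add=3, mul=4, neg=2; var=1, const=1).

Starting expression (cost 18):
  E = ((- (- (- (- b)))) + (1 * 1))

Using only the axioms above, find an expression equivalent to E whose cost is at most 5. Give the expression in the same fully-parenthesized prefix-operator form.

(b + 1)   [cost 5]

1. [neg_neg →] (- (- (- (- b))))  →  (- (- b));  E = ((- (- b)) + (1 * 1))
2. [neg_neg →] (- (- b))  →  b;  E = (b + (1 * 1))
3. [mul_one →] (1 * 1)  →  1;  cost 5 ≤ 5, done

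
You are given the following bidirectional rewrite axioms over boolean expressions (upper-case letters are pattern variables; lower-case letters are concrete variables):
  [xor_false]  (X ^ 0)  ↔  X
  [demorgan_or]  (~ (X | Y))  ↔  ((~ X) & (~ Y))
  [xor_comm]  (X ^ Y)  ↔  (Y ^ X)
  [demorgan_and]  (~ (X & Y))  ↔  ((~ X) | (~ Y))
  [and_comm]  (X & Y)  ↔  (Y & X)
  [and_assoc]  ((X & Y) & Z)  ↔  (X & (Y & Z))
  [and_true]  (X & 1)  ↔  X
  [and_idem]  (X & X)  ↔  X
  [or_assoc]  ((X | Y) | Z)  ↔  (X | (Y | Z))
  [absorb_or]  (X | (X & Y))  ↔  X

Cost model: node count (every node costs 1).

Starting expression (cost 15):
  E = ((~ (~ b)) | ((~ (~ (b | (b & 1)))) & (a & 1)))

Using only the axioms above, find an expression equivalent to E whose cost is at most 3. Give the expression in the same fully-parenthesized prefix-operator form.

1. [absorb_or →] (b | (b & 1))  →  b;  E = ((~ (~ b)) | ((~ (~ b)) & (a & 1)))
2. [and_true →] (a & 1)  →  a;  E = ((~ (~ b)) | ((~ (~ b)) & a))
3. [absorb_or →] ((~ (~ b)) | ((~ (~ b)) & a))  →  (~ (~ b));  cost 3 ≤ 3, done

(~ (~ b))   [cost 3]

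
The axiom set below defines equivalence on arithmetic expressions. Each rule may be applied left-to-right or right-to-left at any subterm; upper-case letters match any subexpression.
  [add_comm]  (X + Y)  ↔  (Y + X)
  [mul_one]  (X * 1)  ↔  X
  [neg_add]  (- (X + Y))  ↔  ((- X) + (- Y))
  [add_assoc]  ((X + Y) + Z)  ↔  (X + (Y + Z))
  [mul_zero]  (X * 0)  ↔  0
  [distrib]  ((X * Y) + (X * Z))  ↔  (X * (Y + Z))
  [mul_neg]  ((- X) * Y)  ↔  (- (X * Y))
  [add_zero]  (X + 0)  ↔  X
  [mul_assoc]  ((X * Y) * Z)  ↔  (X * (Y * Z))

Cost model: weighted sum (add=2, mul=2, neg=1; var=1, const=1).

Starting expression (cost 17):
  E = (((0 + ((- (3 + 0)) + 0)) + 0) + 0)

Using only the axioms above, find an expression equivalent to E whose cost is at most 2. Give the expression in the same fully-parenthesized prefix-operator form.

1. [add_zero →] (3 + 0)  →  3;  E = (((0 + ((- 3) + 0)) + 0) + 0)
2. [add_zero →] (((0 + ((- 3) + 0)) + 0) + 0)  →  ((0 + ((- 3) + 0)) + 0)
3. [add_comm →] (0 + ((- 3) + 0))  →  (((- 3) + 0) + 0);  E = ((((- 3) + 0) + 0) + 0)
4. [add_zero →] ((((- 3) + 0) + 0) + 0)  →  (((- 3) + 0) + 0)
5. [add_zero →] ((- 3) + 0)  →  (- 3);  E = ((- 3) + 0)
6. [add_zero →] ((- 3) + 0)  →  (- 3);  cost 2 ≤ 2, done

(- 3)   [cost 2]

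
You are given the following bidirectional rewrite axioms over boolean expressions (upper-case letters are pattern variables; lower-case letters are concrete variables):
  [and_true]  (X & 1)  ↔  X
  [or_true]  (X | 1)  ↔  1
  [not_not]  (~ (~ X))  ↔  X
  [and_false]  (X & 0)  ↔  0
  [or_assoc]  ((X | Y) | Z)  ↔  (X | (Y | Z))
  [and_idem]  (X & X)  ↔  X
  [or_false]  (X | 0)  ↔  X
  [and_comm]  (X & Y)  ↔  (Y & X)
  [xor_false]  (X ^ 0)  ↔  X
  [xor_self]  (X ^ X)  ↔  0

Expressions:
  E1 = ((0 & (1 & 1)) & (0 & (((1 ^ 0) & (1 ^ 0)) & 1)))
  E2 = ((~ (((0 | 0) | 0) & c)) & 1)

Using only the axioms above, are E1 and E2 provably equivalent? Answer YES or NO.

The axioms are sound identities: if E1 ↔* E2 then E1 and E2 evaluate identically under any assignment.
Under c=0: E1 evaluates to 0, E2 to 1. Distinct ⇒ no rewrite sequence connects them.

NO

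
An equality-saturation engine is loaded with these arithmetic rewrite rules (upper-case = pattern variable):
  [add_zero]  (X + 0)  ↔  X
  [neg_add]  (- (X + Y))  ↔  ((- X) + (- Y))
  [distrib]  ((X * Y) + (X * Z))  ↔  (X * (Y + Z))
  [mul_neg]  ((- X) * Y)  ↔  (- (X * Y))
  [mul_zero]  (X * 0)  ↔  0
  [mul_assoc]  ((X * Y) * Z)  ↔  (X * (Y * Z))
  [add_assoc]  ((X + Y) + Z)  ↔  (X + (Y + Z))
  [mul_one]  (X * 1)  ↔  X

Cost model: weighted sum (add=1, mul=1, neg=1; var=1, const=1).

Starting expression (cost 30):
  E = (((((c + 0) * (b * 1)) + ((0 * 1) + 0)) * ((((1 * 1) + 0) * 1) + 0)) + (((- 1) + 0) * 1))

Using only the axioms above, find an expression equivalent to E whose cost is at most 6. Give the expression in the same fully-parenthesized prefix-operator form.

step 1: add_zero (→) rewrites ((1 * 1) + 0) into (1 * 1), now (((((c + 0) * (b * 1)) + ((0 * 1) + 0)) * (((1 * 1) * 1) + 0)) + (((- 1) + 0) * 1))
step 2: mul_one (→) rewrites (1 * 1) into 1, now (((((c + 0) * (b * 1)) + ((0 * 1) + 0)) * ((1 * 1) + 0)) + (((- 1) + 0) * 1))
step 3: mul_one (→) rewrites (b * 1) into b, now (((((c + 0) * b) + ((0 * 1) + 0)) * ((1 * 1) + 0)) + (((- 1) + 0) * 1))
step 4: add_zero (→) rewrites ((0 * 1) + 0) into (0 * 1), now (((((c + 0) * b) + (0 * 1)) * ((1 * 1) + 0)) + (((- 1) + 0) * 1))
step 5: mul_one (→) rewrites (0 * 1) into 0, now (((((c + 0) * b) + 0) * ((1 * 1) + 0)) + (((- 1) + 0) * 1))
step 6: mul_one (→) rewrites (((- 1) + 0) * 1) into ((- 1) + 0), now (((((c + 0) * b) + 0) * ((1 * 1) + 0)) + ((- 1) + 0))
step 7: add_zero (→) rewrites (c + 0) into c, now ((((c * b) + 0) * ((1 * 1) + 0)) + ((- 1) + 0))
step 8: mul_one (→) rewrites (1 * 1) into 1, now ((((c * b) + 0) * (1 + 0)) + ((- 1) + 0))
step 9: add_zero (→) rewrites ((c * b) + 0) into (c * b), now (((c * b) * (1 + 0)) + ((- 1) + 0))
step 10: add_zero (→) rewrites (1 + 0) into 1, now (((c * b) * 1) + ((- 1) + 0))
step 11: add_zero (→) rewrites ((- 1) + 0) into (- 1), now (((c * b) * 1) + (- 1))
step 12: mul_one (→) rewrites ((c * b) * 1) into (c * b), reaching cost 6 (bound 6)

((c * b) + (- 1))   [cost 6]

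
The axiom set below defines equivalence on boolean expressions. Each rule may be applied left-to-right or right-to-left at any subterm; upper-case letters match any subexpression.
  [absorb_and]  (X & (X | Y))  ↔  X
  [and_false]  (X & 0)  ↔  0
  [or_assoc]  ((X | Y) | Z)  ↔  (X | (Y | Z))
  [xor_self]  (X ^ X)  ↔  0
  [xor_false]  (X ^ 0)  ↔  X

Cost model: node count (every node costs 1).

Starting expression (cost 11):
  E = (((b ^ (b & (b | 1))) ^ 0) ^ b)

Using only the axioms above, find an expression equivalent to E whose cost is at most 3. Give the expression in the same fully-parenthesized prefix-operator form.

(1) (b & (b | 1))  =[absorb_and →]=  b    ⊢ (((b ^ b) ^ 0) ^ b)
(2) (b ^ b)  =[xor_self →]=  0    ⊢ ((0 ^ 0) ^ b)
(3) (0 ^ 0)  =[xor_false →]=  0    ⊢ cost 3, within 3

(0 ^ b)   [cost 3]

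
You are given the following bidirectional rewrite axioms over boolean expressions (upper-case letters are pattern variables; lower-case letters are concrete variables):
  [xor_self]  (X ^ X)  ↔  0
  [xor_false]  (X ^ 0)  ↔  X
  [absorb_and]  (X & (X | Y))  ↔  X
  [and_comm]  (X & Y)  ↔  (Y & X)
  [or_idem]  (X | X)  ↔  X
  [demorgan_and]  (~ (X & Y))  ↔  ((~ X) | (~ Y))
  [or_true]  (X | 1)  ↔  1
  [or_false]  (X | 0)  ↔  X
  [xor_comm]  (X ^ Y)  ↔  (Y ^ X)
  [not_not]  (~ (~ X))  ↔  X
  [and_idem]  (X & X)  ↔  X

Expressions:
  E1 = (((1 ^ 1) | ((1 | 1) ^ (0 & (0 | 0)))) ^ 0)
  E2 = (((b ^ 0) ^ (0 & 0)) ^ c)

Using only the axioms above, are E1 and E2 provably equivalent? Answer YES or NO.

The axioms are sound identities: if E1 ↔* E2 then E1 and E2 evaluate identically under any assignment.
Under b=0, c=0: E1 evaluates to 1, E2 to 0. Distinct ⇒ no rewrite sequence connects them.

NO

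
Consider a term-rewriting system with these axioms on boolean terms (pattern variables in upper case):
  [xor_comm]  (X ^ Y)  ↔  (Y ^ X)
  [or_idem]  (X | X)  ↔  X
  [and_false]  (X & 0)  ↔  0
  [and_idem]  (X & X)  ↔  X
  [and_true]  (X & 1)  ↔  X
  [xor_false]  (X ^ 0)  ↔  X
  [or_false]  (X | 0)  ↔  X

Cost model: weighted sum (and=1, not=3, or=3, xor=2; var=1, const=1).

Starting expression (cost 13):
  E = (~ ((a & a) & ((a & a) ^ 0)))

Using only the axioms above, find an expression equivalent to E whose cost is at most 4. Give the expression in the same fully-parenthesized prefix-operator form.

(1) ((a & a) ^ 0)  =[xor_false →]=  (a & a)    ⊢ (~ ((a & a) & (a & a)))
(2) ((a & a) & (a & a))  =[and_idem →]=  (a & a)    ⊢ (~ (a & a))
(3) (a & a)  =[and_idem →]=  a    ⊢ cost 4, within 4

(~ a)   [cost 4]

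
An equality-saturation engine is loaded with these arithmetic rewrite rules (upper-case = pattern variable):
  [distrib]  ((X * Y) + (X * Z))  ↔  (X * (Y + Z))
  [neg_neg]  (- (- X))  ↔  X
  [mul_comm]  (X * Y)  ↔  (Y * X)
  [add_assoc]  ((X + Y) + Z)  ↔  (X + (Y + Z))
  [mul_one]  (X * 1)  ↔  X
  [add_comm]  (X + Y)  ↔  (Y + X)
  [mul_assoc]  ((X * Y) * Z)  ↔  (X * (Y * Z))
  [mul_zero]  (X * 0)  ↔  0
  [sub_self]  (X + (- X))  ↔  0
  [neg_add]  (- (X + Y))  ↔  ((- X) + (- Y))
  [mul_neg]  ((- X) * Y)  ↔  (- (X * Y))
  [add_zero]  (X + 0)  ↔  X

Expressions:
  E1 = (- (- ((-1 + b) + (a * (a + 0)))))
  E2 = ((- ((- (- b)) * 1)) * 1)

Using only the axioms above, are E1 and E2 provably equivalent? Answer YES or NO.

NO

Every axiom is a valid identity, so a rewrite proof would force E1 and E2 to agree under every assignment.
At a=0, b=0: E1 = -1 but E2 = 0; they differ, so no derivation exists.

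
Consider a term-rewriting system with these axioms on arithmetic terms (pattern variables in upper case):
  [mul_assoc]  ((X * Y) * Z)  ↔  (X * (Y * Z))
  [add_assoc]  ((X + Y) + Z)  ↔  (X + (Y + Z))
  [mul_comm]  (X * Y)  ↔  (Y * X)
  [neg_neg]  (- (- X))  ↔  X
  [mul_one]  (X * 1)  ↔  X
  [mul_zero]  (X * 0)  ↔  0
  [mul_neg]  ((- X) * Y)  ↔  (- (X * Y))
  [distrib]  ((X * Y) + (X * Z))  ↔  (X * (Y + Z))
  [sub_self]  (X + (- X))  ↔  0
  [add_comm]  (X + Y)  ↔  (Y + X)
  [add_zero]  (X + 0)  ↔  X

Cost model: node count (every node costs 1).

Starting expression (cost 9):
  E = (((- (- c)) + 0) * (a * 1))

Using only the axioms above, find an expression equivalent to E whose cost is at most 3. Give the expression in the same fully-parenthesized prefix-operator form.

(c * a)   [cost 3]

step 1: neg_neg (→) rewrites (- (- c)) into c, now ((c + 0) * (a * 1))
step 2: mul_one (→) rewrites (a * 1) into a, now ((c + 0) * a)
step 3: add_zero (→) rewrites (c + 0) into c, reaching cost 3 (bound 3)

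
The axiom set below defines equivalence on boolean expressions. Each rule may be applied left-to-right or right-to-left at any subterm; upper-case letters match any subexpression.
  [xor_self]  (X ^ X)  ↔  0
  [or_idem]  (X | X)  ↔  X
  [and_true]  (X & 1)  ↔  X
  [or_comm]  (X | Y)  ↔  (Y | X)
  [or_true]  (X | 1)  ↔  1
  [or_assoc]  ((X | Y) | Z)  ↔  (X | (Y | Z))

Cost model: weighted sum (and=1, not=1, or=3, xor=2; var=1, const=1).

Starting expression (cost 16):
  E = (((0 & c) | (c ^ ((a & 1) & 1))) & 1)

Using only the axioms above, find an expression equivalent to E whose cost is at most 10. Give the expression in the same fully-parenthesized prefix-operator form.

((0 & c) | (c ^ a))   [cost 10]

(1) ((a & 1) & 1)  =[and_true →]=  (a & 1)    ⊢ (((0 & c) | (c ^ (a & 1))) & 1)
(2) (a & 1)  =[and_true →]=  a    ⊢ (((0 & c) | (c ^ a)) & 1)
(3) (((0 & c) | (c ^ a)) & 1)  =[and_true →]=  ((0 & c) | (c ^ a))    ⊢ cost 10, within 10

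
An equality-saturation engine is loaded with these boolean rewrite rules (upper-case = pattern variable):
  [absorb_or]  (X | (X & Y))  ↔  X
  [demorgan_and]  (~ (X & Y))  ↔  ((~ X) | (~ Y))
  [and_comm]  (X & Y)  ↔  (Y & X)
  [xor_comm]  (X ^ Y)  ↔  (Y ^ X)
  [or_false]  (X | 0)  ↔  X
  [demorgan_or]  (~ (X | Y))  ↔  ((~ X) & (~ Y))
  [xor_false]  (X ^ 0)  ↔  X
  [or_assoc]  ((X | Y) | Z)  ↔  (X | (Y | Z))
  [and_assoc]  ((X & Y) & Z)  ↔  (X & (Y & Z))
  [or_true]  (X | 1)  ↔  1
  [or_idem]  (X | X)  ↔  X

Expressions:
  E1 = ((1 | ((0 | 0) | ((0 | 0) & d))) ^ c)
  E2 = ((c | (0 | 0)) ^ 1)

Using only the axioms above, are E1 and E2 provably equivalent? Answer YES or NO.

YES

(1) ((0 | 0) | ((0 | 0) & d))  =[absorb_or →]=  (0 | 0)    ⊢ ((1 | (0 | 0)) ^ c)
(2) (0 | 0)  =[or_false →]=  0    ⊢ ((1 | 0) ^ c)
(3) (1 | 0)  =[or_false →]=  1    ⊢ (1 ^ c)
(4) (1 ^ c)  =[xor_comm →]=  (c ^ 1)
(5) c  =[or_false ←]=  (c | 0)    ⊢ ((c | 0) ^ 1)
(6) 0  =[or_false ←]=  (0 | 0)    ⊢ E2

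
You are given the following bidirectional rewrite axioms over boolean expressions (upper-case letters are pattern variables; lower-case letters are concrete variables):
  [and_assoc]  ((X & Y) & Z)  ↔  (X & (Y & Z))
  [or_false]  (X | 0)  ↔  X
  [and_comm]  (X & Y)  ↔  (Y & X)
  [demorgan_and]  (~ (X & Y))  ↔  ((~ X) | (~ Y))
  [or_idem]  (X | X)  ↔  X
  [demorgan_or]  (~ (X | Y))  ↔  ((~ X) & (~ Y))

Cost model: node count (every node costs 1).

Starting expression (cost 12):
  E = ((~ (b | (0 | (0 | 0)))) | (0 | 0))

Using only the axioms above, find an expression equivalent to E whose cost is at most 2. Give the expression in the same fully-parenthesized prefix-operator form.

(~ b)   [cost 2]

step 1: or_false (→) rewrites (0 | 0) into 0, now ((~ (b | (0 | 0))) | (0 | 0))
step 2: or_false (→) rewrites (0 | 0) into 0, now ((~ (b | 0)) | (0 | 0))
step 3: or_false (→) rewrites (b | 0) into b, now ((~ b) | (0 | 0))
step 4: or_idem (→) rewrites (0 | 0) into 0, now ((~ b) | 0)
step 5: or_false (→) rewrites ((~ b) | 0) into (~ b), reaching cost 2 (bound 2)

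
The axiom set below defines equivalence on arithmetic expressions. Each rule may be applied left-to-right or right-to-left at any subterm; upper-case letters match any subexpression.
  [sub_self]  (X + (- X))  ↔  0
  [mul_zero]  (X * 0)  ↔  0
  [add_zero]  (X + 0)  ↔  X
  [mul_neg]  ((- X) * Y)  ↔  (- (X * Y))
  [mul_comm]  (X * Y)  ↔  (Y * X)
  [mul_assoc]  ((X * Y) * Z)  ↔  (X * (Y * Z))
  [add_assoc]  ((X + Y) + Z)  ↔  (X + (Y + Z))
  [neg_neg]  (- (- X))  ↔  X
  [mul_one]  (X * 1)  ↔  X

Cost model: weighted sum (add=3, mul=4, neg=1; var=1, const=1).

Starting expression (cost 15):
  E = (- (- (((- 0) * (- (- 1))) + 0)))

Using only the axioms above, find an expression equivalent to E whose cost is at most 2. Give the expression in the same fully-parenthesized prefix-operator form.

step 1: neg_neg (→) rewrites (- (- (((- 0) * (- (- 1))) + 0))) into (((- 0) * (- (- 1))) + 0)
step 2: neg_neg (→) rewrites (- (- 1)) into 1, now (((- 0) * 1) + 0)
step 3: mul_one (→) rewrites ((- 0) * 1) into (- 0), now ((- 0) + 0)
step 4: add_zero (→) rewrites ((- 0) + 0) into (- 0), reaching cost 2 (bound 2)

(- 0)   [cost 2]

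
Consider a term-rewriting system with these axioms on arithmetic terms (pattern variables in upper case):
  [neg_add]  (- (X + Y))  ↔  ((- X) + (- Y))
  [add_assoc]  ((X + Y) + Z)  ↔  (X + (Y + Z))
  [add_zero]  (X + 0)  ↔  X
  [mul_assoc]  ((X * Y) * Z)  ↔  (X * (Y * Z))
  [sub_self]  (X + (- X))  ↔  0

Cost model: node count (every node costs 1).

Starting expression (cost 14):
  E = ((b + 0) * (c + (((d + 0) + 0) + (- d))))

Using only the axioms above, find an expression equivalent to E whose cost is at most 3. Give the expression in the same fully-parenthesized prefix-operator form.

(b * c)   [cost 3]

1. [add_zero →] (d + 0)  →  d;  E = ((b + 0) * (c + ((d + 0) + (- d))))
2. [add_zero →] (d + 0)  →  d;  E = ((b + 0) * (c + (d + (- d))))
3. [add_zero →] (b + 0)  →  b;  E = (b * (c + (d + (- d))))
4. [sub_self →] (d + (- d))  →  0;  E = (b * (c + 0))
5. [add_zero →] (c + 0)  →  c;  cost 3 ≤ 3, done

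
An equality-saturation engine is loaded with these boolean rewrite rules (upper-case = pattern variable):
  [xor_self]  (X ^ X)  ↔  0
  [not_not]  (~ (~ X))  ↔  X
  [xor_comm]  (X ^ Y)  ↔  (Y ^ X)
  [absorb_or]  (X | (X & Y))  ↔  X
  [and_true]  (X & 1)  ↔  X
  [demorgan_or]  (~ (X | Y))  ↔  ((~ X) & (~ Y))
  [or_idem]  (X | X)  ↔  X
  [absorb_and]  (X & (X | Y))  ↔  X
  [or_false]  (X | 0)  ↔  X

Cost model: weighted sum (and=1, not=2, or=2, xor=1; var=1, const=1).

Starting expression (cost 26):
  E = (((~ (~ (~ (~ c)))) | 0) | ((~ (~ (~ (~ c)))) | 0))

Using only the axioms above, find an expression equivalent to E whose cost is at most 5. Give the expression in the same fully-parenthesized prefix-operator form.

step 1: or_idem (→) rewrites (((~ (~ (~ (~ c)))) | 0) | ((~ (~ (~ (~ c)))) | 0)) into ((~ (~ (~ (~ c)))) | 0)
step 2: not_not (→) rewrites (~ (~ c)) into c, now ((~ (~ c)) | 0)
step 3: or_false (→) rewrites ((~ (~ c)) | 0) into (~ (~ c)), reaching cost 5 (bound 5)

(~ (~ c))   [cost 5]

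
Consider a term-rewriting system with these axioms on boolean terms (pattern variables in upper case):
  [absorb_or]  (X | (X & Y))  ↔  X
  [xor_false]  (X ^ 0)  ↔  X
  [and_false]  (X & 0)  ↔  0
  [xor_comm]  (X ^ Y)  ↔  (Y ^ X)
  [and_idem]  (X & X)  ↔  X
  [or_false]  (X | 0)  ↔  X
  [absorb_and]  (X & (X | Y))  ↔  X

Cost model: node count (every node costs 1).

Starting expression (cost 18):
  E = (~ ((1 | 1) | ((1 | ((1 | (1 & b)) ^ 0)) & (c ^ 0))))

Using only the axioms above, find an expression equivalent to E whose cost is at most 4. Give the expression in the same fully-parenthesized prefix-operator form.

(~ (1 | 1))   [cost 4]

(1) (1 | (1 & b))  =[absorb_or →]=  1    ⊢ (~ ((1 | 1) | ((1 | (1 ^ 0)) & (c ^ 0))))
(2) (1 ^ 0)  =[xor_false →]=  1    ⊢ (~ ((1 | 1) | ((1 | 1) & (c ^ 0))))
(3) (c ^ 0)  =[xor_false →]=  c    ⊢ (~ ((1 | 1) | ((1 | 1) & c)))
(4) ((1 | 1) | ((1 | 1) & c))  =[absorb_or →]=  (1 | 1)    ⊢ cost 4, within 4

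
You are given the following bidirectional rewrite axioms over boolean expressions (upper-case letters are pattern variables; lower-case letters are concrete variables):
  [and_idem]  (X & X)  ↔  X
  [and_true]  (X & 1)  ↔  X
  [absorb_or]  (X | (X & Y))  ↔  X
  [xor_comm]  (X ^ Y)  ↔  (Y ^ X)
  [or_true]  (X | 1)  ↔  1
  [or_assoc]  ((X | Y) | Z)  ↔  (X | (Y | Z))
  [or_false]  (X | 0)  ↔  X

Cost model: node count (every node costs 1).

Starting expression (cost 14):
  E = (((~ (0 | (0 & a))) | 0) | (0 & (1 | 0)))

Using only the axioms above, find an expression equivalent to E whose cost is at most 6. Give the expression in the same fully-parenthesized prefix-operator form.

step 1: or_false (→) rewrites ((~ (0 | (0 & a))) | 0) into (~ (0 | (0 & a))), now ((~ (0 | (0 & a))) | (0 & (1 | 0)))
step 2: or_false (→) rewrites (1 | 0) into 1, now ((~ (0 | (0 & a))) | (0 & 1))
step 3: absorb_or (→) rewrites (0 | (0 & a)) into 0, reaching cost 6 (bound 6)

((~ 0) | (0 & 1))   [cost 6]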